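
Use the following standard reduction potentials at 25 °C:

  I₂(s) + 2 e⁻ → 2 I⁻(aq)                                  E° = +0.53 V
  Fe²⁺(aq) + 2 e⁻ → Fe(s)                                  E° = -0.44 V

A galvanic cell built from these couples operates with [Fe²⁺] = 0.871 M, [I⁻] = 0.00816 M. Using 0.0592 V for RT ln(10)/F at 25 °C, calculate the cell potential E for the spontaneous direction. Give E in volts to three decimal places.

I₂/I⁻ is the cathode (higher E°), Fe²⁺/Fe the anode: E°cell = +0.53 − (-0.44) = +0.97 V, n = 2.
Overall: I₂(s) + Fe(s) → 2 I⁻(aq) + Fe²⁺(aq)
Q = [I⁻]^2·[Fe²⁺]; log Q = -4.237.
E = E° − (0.0592/n) log Q = +0.97 − (0.0592/2)(-4.237) = +1.095 V.

+1.095 V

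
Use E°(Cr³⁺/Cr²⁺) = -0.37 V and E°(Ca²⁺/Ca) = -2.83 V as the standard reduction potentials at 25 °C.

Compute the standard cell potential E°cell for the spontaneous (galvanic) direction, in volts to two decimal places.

+2.46 V

The Cr³⁺/Cr²⁺ couple has the higher reduction potential, so it is the cathode; Ca²⁺/Ca is oxidised at the anode.
E°cell = E°(cathode) − E°(anode) = (-0.37) − (-2.83) = +2.46 V.
Since E°cell > 0, the reaction is spontaneous under standard conditions.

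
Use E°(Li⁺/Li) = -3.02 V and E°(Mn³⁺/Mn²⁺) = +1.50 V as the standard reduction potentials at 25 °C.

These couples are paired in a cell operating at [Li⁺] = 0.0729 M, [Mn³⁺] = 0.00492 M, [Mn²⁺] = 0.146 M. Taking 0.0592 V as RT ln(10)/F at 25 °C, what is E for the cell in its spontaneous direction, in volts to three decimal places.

+4.500 V

Mn³⁺/Mn²⁺ is the cathode (higher E°), Li⁺/Li the anode: E°cell = +1.50 − (-3.02) = +4.52 V, n = 1.
Overall: Mn³⁺(aq) + Li(s) → Mn²⁺(aq) + Li⁺(aq)
Q = [Mn²⁺]·[Li⁺] / ([Mn³⁺]); log Q = 0.335.
E = E° − (0.0592/n) log Q = +4.52 − (0.0592/1)(0.335) = +4.500 V.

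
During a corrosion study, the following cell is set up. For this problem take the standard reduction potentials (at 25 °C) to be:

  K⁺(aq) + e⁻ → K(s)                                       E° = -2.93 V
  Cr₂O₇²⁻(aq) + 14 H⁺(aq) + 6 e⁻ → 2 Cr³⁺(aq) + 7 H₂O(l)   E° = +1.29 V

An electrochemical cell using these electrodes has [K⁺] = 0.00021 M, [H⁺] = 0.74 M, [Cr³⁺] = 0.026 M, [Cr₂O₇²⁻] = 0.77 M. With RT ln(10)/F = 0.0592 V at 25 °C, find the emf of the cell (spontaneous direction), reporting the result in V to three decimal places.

Cr₂O₇²⁻/Cr³⁺ is the cathode (higher E°), K⁺/K the anode: E°cell = +1.29 − (-2.93) = +4.22 V, n = 6.
Overall: Cr₂O₇²⁻(aq) + 14 H⁺(aq) + 6 K(s) → 2 Cr³⁺(aq) + 7 H₂O(l) + 6 K⁺(aq)
Q = [Cr³⁺]^2·[K⁺]^6 / ([Cr₂O₇²⁻]·[H⁺]^14); log Q = -23.292.
E = E° − (0.0592/n) log Q = +4.22 − (0.0592/6)(-23.292) = +4.450 V.

+4.450 V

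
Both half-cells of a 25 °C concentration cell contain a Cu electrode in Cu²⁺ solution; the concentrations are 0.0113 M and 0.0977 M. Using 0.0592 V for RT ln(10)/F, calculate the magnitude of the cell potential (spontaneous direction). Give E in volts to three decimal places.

For a concentration cell E°cell = 0. The 0.0977 M side is the cathode (reduction is favoured where [Cu²⁺] is higher).
With n = 2, E = −(0.0592/2) log([Cu²⁺]ₐₙ/[Cu²⁺]꜀ₐₜ) = −(0.0592/2) log(0.0113/0.0977) = −(0.0592/2)(-0.937) = +0.028 V.

+0.028 V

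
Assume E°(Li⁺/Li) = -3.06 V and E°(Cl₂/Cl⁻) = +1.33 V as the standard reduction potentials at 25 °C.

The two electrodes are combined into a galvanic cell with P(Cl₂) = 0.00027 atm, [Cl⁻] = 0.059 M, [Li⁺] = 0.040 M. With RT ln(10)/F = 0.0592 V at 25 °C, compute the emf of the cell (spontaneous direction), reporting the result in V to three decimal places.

Cl₂/Cl⁻ is the cathode (higher E°), Li⁺/Li the anode: E°cell = +1.33 − (-3.06) = +4.39 V, n = 2.
Overall: Cl₂(g) + 2 Li(s) → 2 Cl⁻(aq) + 2 Li⁺(aq)
Q = [Cl⁻]^2·[Li⁺]^2 / (P(Cl₂)); log Q = -1.686.
E = E° − (0.0592/n) log Q = +4.39 − (0.0592/2)(-1.686) = +4.440 V.

+4.440 V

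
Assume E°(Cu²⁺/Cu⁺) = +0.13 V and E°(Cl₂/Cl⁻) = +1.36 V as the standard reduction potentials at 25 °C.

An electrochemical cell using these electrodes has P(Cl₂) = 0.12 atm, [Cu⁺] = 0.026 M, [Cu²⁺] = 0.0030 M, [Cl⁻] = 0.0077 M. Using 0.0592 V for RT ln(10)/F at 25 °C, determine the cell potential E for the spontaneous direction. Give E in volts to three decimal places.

Cl₂/Cl⁻ is the cathode (higher E°), Cu²⁺/Cu⁺ the anode: E°cell = +1.36 − (+0.13) = +1.23 V, n = 2.
Overall: Cl₂(g) + 2 Cu⁺(aq) → 2 Cl⁻(aq) + 2 Cu²⁺(aq)
Q = [Cl⁻]^2·[Cu²⁺]^2 / (P(Cl₂)·[Cu⁺]^2); log Q = -5.182.
E = E° − (0.0592/n) log Q = +1.23 − (0.0592/2)(-5.182) = +1.383 V.

+1.383 V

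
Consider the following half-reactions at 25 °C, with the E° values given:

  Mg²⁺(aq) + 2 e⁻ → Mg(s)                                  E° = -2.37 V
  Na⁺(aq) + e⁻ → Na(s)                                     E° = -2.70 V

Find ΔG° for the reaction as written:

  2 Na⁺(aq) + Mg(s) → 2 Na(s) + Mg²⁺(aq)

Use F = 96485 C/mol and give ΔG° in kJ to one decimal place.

As written, Na⁺/Na is reduced (cathode) and Mg²⁺/Mg is oxidised (anode), so E°cell = (-2.70) − (-2.37) = -0.33 V.
Balancing electrons gives n = 2.
ΔG° = −nFE° = −(2)(96485)(-0.33) = 63,680 J = +63.7 kJ.

+63.7 kJ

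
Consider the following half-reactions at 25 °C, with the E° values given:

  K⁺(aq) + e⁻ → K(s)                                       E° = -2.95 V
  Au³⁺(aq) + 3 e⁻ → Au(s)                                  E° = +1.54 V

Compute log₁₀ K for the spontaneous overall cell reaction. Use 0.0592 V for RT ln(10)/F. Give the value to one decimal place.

227.5

Cathode: Au³⁺/Au; anode: K⁺/K. E°cell = +4.49 V, n = 3.
log K = nE°cell / 0.0592 = (3)(+4.49) / 0.0592 = 227.5.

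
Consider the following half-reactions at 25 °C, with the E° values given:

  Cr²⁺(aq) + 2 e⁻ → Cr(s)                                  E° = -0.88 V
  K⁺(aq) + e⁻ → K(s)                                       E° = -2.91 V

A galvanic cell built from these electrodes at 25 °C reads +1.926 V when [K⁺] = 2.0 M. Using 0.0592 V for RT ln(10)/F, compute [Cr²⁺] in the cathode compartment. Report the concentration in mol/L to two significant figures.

Cr²⁺/Cr is the cathode, K⁺/K the anode: E°cell = +2.03 V, n = 2.
Overall reaction: Cr²⁺(aq) + 2 K(s) → Cr(s) + 2 K⁺(aq); Q = [K⁺]^2/[Cr²⁺]^1.
From E = E° − (0.0592/n) log Q: log Q = (E° − E)·n/0.0592 = (+2.03 − (+1.926))·2/0.0592 = 3.5135.
So 1·log[Cr²⁺] = 2·log(2) − log Q = 0.6021 − (3.5135) = -2.9114; [Cr²⁺] = 10^(-2.9114) ≈ 0.0012 M.

0.0012 M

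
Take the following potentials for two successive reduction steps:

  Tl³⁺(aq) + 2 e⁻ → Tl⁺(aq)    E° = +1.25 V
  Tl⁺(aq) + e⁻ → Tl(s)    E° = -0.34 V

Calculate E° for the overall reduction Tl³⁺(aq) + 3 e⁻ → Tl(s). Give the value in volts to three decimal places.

+0.720 V

Since ΔG° = −nFE° is additive over sequential reductions, n₃E°₃ = n₁E°₁ + n₂E°₂.
E°₃ = (2×+1.25 + 1×-0.34) / 3 = (+2.160) / 3 = +0.720 V.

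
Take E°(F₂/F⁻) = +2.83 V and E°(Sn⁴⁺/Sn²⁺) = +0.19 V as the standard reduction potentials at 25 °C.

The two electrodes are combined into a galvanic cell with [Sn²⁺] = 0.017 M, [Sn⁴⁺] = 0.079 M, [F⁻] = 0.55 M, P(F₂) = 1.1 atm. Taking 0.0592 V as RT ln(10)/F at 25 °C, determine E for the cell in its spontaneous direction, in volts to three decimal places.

+2.637 V

F₂/F⁻ is the cathode (higher E°), Sn⁴⁺/Sn²⁺ the anode: E°cell = +2.83 − (+0.19) = +2.64 V, n = 2.
Overall: F₂(g) + Sn²⁺(aq) → 2 F⁻(aq) + Sn⁴⁺(aq)
Q = [F⁻]^2·[Sn⁴⁺] / (P(F₂)·[Sn²⁺]); log Q = 0.107.
E = E° − (0.0592/n) log Q = +2.64 − (0.0592/2)(0.107) = +2.637 V.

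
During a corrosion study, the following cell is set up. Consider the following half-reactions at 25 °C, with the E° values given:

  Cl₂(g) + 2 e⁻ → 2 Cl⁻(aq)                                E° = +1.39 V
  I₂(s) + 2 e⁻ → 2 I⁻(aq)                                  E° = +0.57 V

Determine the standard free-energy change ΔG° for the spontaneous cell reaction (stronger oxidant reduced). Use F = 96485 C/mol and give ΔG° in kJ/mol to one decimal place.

Cl₂/Cl⁻ (E° = +1.39 V) is the cathode; I₂/I⁻ (E° = +0.57 V) is the anode, so E°cell = +0.82 V.
Balancing electrons gives n = 2 (lcm of 2 and 2).
ΔG° = −nFE° = −(2)(96485)(+0.82) = -158,235 J = -158.2 kJ/mol.

-158.2 kJ/mol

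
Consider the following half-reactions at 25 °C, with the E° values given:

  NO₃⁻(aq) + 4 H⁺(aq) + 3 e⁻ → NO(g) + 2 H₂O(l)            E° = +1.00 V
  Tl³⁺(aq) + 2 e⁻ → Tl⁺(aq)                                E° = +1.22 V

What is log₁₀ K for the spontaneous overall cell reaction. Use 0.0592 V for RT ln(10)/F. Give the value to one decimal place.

Cathode: Tl³⁺/Tl⁺; anode: NO₃⁻/NO. E°cell = +0.22 V, n = 6.
log K = nE°cell / 0.0592 = (6)(+0.22) / 0.0592 = 22.3.

22.3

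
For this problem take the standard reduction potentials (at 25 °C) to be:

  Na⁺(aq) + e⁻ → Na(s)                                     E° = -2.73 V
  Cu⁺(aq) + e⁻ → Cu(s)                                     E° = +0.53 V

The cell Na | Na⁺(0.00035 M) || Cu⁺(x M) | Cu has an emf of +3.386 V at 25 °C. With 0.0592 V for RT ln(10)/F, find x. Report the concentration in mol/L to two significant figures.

Cu⁺/Cu is the cathode, Na⁺/Na the anode: E°cell = +3.26 V, n = 1.
Overall reaction: Cu⁺(aq) + Na(s) → Cu(s) + Na⁺(aq); Q = [Na⁺]^1/[Cu⁺]^1.
From E = E° − (0.0592/n) log Q: log Q = (E° − E)·n/0.0592 = (+3.26 − (+3.386))·1/0.0592 = -2.1284.
So 1·log[Cu⁺] = 1·log(0.00035) − log Q = -3.4559 − (-2.1284) = -1.3275; [Cu⁺] = 10^(-1.3275) ≈ 0.047 M.

0.047 M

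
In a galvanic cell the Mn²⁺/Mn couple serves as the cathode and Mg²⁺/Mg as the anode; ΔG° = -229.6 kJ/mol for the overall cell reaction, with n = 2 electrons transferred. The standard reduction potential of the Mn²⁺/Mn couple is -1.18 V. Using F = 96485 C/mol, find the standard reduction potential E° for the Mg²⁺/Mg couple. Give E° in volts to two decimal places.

E°cell = −ΔG°/(nF) = −(-229.6×10³)/((2)(96485)) = +1.190 V.
Since Mn²⁺/Mn is the cathode and Mg²⁺/Mg the anode, E°cell = E°(Mn²⁺/Mn) − E°(Mg²⁺/Mg).
So E°(Mg²⁺/Mg) = E°(Mn²⁺/Mn) − E°cell = (-1.18) − (+1.190) = -2.37 V.

-2.37 V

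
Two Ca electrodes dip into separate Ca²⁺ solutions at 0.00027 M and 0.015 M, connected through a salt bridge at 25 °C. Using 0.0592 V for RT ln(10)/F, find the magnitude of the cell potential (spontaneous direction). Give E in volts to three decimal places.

For a concentration cell E°cell = 0. The 0.015 M side is the cathode (reduction is favoured where [Ca²⁺] is higher).
With n = 2, E = −(0.0592/2) log([Ca²⁺]ₐₙ/[Ca²⁺]꜀ₐₜ) = −(0.0592/2) log(0.00027/0.015) = −(0.0592/2)(-1.745) = +0.052 V.

+0.052 V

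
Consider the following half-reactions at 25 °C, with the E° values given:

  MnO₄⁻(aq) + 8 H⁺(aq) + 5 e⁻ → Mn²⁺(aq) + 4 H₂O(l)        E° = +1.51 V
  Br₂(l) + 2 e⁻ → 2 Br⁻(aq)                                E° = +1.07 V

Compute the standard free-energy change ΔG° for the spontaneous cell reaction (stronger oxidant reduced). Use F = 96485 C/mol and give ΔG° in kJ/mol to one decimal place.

MnO₄⁻/Mn²⁺ (E° = +1.51 V) is the cathode; Br₂/Br⁻ (E° = +1.07 V) is the anode, so E°cell = +0.44 V.
Balancing electrons gives n = 10 (lcm of 5 and 2).
ΔG° = −nFE° = −(10)(96485)(+0.44) = -424,534 J = -424.5 kJ/mol.

-424.5 kJ/mol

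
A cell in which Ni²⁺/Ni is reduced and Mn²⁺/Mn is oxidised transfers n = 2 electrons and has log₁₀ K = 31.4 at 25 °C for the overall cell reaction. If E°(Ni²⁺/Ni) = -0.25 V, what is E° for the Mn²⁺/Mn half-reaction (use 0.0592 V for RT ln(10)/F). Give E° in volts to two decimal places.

E°cell = (0.0592/n)·log K = (0.0592/2)(31.4) = +0.929 V.
Since Ni²⁺/Ni is the cathode and Mn²⁺/Mn the anode, E°cell = E°(Ni²⁺/Ni) − E°(Mn²⁺/Mn).
So E°(Mn²⁺/Mn) = E°(Ni²⁺/Ni) − E°cell = (-0.25) − (+0.929) = -1.18 V.

-1.18 V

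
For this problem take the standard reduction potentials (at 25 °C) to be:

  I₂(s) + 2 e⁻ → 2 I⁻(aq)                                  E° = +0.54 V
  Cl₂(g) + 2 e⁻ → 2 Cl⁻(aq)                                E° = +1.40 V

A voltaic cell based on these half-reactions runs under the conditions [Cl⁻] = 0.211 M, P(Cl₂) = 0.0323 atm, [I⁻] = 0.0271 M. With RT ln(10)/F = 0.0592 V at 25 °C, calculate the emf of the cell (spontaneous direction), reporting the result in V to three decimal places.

+0.763 V

Cl₂/Cl⁻ is the cathode (higher E°), I₂/I⁻ the anode: E°cell = +1.40 − (+0.54) = +0.86 V, n = 2.
Overall: Cl₂(g) + 2 I⁻(aq) → 2 Cl⁻(aq) + I₂(s)
Q = [Cl⁻]^2 / (P(Cl₂)·[I⁻]^2); log Q = 3.273.
E = E° − (0.0592/n) log Q = +0.86 − (0.0592/2)(3.273) = +0.763 V.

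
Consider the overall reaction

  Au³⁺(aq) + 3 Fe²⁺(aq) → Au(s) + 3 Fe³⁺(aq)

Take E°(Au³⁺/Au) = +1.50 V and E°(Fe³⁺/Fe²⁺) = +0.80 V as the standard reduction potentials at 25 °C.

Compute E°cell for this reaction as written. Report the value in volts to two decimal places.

+0.70 V

The Au³⁺/Au couple has the higher reduction potential, so it is the cathode; Fe³⁺/Fe²⁺ is oxidised at the anode.
E°cell = E°(cathode) − E°(anode) = (+1.50) − (+0.80) = +0.70 V.
Since E°cell > 0, the reaction is spontaneous under standard conditions.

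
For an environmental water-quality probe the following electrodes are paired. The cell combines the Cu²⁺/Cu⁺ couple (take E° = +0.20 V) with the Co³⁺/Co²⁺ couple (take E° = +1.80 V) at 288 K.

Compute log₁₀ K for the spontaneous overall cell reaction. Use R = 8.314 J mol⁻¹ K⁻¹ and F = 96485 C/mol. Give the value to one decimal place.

28.0

Cathode: Co³⁺/Co²⁺; anode: Cu²⁺/Cu⁺. E°cell = (+1.80) − (+0.20) = +1.60 V, with n = 1.
ΔG° = −nFE° = −RT ln K, so ln K = nFE°/(RT) = (1)(96485)(+1.60) / ((8.314)(288)) = 64.473.
log₁₀ K = 64.473 / ln 10 = 28.0.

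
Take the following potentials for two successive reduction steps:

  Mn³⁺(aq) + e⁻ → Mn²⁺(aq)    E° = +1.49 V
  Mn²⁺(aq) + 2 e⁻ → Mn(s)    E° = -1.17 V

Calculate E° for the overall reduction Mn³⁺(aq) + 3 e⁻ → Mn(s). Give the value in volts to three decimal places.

-0.283 V

Standard free energies of sequential steps add: ΔG°₃ = ΔG°₁ + ΔG°₂, so n₃E°₃ = n₁E°₁ + n₂E°₂.
E°₃ = (1×+1.49 + 2×-1.17) / 3 = (-0.850) / 3 = -0.283 V.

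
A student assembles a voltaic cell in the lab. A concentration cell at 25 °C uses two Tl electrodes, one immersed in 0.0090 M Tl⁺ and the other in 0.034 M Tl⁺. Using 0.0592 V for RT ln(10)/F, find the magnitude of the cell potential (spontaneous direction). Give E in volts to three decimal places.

+0.034 V

For a concentration cell E°cell = 0. The 0.034 M side is the cathode (reduction is favoured where [Tl⁺] is higher).
With n = 1, E = −(0.0592/1) log([Tl⁺]ₐₙ/[Tl⁺]꜀ₐₜ) = −(0.0592/1) log(0.009/0.034) = −(0.0592/1)(-0.577) = +0.034 V.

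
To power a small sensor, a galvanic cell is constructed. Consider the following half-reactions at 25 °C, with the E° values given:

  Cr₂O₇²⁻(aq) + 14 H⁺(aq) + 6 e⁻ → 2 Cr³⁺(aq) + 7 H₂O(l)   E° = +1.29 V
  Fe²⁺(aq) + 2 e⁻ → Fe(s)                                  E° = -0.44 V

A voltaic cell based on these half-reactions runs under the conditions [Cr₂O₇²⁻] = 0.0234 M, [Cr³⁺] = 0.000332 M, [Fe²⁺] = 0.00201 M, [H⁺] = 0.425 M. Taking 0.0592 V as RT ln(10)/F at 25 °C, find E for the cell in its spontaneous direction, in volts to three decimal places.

Cr₂O₇²⁻/Cr³⁺ is the cathode (higher E°), Fe²⁺/Fe the anode: E°cell = +1.29 − (-0.44) = +1.73 V, n = 6.
Overall: Cr₂O₇²⁻(aq) + 14 H⁺(aq) + 3 Fe(s) → 2 Cr³⁺(aq) + 7 H₂O(l) + 3 Fe²⁺(aq)
Q = [Cr³⁺]^2·[Fe²⁺]^3 / ([Cr₂O₇²⁻]·[H⁺]^14); log Q = -8.215.
E = E° − (0.0592/n) log Q = +1.73 − (0.0592/6)(-8.215) = +1.811 V.

+1.811 V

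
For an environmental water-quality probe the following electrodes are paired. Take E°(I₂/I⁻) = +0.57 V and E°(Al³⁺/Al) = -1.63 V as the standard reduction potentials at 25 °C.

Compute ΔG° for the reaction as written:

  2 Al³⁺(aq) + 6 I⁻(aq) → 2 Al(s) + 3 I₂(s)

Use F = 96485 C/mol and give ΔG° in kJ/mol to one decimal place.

+1273.6 kJ/mol

As written, Al³⁺/Al is reduced (cathode) and I₂/I⁻ is oxidised (anode), so E°cell = (-1.63) − (+0.57) = -2.20 V.
Balancing electrons gives n = 6.
ΔG° = −nFE° = −(6)(96485)(-2.20) = 1,273,602 J = +1273.6 kJ/mol.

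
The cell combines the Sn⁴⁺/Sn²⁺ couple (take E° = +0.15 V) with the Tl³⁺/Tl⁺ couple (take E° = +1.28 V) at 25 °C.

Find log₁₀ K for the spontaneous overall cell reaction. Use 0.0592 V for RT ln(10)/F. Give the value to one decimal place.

38.2

Cathode: Tl³⁺/Tl⁺; anode: Sn⁴⁺/Sn²⁺. E°cell = +1.13 V, n = 2.
log K = nE°cell / 0.0592 = (2)(+1.13) / 0.0592 = 38.2.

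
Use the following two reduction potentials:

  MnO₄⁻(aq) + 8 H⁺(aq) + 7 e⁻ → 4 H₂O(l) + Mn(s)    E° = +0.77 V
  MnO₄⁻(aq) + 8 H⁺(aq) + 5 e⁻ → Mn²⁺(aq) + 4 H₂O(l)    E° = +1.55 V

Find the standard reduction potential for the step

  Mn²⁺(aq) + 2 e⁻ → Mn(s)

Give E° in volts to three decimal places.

Sequential free energies add, so n₃E°₃ = n₁E°₁ + n₂E°₂.
With n₃ = 7, and the known step contributing 5×(+1.55) V, the unknown satisfies 2·E° = 7×(+0.77) − 5×(+1.55) = -2.360.
E° = -2.360 / 2 = -1.180 V.

-1.180 V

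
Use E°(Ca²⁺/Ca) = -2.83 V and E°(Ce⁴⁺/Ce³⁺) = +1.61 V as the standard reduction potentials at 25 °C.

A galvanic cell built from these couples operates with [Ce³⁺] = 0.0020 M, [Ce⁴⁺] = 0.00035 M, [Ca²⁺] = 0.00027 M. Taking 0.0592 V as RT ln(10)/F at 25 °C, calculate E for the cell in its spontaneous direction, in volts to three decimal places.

+4.501 V

Ce⁴⁺/Ce³⁺ is the cathode (higher E°), Ca²⁺/Ca the anode: E°cell = +1.61 − (-2.83) = +4.44 V, n = 2.
Overall: 2 Ce⁴⁺(aq) + Ca(s) → 2 Ce³⁺(aq) + Ca²⁺(aq)
Q = [Ce³⁺]^2·[Ca²⁺] / ([Ce⁴⁺]^2); log Q = -2.055.
E = E° − (0.0592/n) log Q = +4.44 − (0.0592/2)(-2.055) = +4.501 V.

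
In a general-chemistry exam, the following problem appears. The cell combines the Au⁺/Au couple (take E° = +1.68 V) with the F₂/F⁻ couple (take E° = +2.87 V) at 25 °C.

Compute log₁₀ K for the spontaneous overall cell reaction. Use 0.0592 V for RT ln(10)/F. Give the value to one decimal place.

Cathode: F₂/F⁻; anode: Au⁺/Au. E°cell = +1.19 V, n = 2.
log K = nE°cell / 0.0592 = (2)(+1.19) / 0.0592 = 40.2.

40.2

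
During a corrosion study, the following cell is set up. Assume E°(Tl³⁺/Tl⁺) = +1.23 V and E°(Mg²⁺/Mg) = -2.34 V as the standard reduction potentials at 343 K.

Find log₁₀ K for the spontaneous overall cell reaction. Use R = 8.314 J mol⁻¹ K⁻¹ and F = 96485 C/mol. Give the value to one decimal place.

104.9

Cathode: Tl³⁺/Tl⁺; anode: Mg²⁺/Mg. E°cell = (+1.23) − (-2.34) = +3.57 V, with n = 2.
ΔG° = −nFE° = −RT ln K, so ln K = nFE°/(RT) = (2)(96485)(+3.57) / ((8.314)(343)) = 241.576.
log₁₀ K = 241.576 / ln 10 = 104.9.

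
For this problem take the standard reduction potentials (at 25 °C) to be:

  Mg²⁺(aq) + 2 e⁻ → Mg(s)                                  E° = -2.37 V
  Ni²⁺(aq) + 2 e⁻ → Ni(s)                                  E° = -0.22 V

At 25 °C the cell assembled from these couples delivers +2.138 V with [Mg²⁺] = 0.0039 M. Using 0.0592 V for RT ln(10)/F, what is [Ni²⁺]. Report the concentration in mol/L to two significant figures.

Ni²⁺/Ni is the cathode, Mg²⁺/Mg the anode: E°cell = +2.15 V, n = 2.
Overall reaction: Ni²⁺(aq) + Mg(s) → Ni(s) + Mg²⁺(aq); Q = [Mg²⁺]^1/[Ni²⁺]^1.
From E = E° − (0.0592/n) log Q: log Q = (E° − E)·n/0.0592 = (+2.15 − (+2.138))·2/0.0592 = 0.4054.
So 1·log[Ni²⁺] = 1·log(0.0039) − log Q = -2.4089 − (0.4054) = -2.8143; [Ni²⁺] = 10^(-2.8143) ≈ 0.0015 M.

0.0015 M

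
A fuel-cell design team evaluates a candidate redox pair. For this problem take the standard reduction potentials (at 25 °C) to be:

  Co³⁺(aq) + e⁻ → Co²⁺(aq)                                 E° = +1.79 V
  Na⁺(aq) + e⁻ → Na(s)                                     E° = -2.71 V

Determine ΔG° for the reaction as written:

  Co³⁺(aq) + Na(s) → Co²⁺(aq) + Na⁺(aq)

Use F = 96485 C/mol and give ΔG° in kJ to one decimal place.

As written, Co³⁺/Co²⁺ is reduced (cathode) and Na⁺/Na is oxidised (anode), so E°cell = (+1.79) − (-2.71) = +4.50 V.
Balancing electrons gives n = 1.
ΔG° = −nFE° = −(1)(96485)(+4.50) = -434,182 J = -434.2 kJ.

-434.2 kJ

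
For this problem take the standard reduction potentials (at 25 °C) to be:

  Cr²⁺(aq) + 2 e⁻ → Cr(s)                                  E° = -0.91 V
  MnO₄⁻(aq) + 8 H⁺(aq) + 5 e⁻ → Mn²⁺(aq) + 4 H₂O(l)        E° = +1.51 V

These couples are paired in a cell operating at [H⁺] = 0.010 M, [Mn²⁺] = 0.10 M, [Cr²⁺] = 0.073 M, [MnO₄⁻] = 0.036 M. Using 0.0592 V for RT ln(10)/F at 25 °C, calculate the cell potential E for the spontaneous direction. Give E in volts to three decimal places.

+2.259 V

MnO₄⁻/Mn²⁺ is the cathode (higher E°), Cr²⁺/Cr the anode: E°cell = +1.51 − (-0.91) = +2.42 V, n = 10.
Overall: 2 MnO₄⁻(aq) + 16 H⁺(aq) + 5 Cr(s) → 2 Mn²⁺(aq) + 8 H₂O(l) + 5 Cr²⁺(aq)
Q = [Mn²⁺]^2·[Cr²⁺]^5 / ([MnO₄⁻]^2·[H⁺]^16); log Q = 27.204.
E = E° − (0.0592/n) log Q = +2.42 − (0.0592/10)(27.204) = +2.259 V.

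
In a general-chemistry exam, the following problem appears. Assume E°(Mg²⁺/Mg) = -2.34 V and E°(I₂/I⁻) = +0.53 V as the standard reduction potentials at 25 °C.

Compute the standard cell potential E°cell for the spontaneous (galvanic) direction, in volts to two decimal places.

+2.87 V

The I₂/I⁻ couple has the higher reduction potential, so it is the cathode; Mg²⁺/Mg is oxidised at the anode.
E°cell = E°(cathode) − E°(anode) = (+0.53) − (-2.34) = +2.87 V.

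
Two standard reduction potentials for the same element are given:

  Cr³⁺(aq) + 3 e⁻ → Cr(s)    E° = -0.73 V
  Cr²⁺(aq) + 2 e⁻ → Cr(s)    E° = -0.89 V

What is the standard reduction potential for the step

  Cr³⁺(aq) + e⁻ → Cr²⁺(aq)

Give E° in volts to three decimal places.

-0.410 V

Sequential free energies add, so n₃E°₃ = n₁E°₁ + n₂E°₂.
With n₃ = 3, and the known step contributing 2×(-0.89) V, the unknown satisfies 1·E° = 3×(-0.73) − 2×(-0.89) = -0.410.
E° = -0.410 / 1 = -0.410 V.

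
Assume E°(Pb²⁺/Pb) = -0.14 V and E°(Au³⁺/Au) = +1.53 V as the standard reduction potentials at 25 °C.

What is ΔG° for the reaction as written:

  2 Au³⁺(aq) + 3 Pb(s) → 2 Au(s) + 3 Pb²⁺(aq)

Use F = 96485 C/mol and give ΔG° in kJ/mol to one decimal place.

As written, Au³⁺/Au is reduced (cathode) and Pb²⁺/Pb is oxidised (anode), so E°cell = (+1.53) − (-0.14) = +1.67 V.
Balancing electrons gives n = 6.
ΔG° = −nFE° = −(6)(96485)(+1.67) = -966,780 J = -966.8 kJ/mol.

-966.8 kJ/mol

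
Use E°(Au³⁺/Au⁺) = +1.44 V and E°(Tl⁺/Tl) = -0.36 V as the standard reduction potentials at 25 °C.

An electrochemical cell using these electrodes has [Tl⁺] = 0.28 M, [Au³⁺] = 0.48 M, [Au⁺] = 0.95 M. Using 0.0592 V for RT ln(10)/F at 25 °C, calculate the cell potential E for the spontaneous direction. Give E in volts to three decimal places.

Au³⁺/Au⁺ is the cathode (higher E°), Tl⁺/Tl the anode: E°cell = +1.44 − (-0.36) = +1.80 V, n = 2.
Overall: Au³⁺(aq) + 2 Tl(s) → Au⁺(aq) + 2 Tl⁺(aq)
Q = [Au⁺]·[Tl⁺]^2 / ([Au³⁺]); log Q = -0.809.
E = E° − (0.0592/n) log Q = +1.80 − (0.0592/2)(-0.809) = +1.824 V.

+1.824 V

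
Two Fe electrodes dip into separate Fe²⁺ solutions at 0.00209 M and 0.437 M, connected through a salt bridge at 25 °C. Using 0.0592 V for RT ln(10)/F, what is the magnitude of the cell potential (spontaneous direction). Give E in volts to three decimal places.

For a concentration cell E°cell = 0. The 0.437 M side is the cathode (reduction is favoured where [Fe²⁺] is higher).
With n = 2, E = −(0.0592/2) log([Fe²⁺]ₐₙ/[Fe²⁺]꜀ₐₜ) = −(0.0592/2) log(0.00209/0.437) = −(0.0592/2)(-2.320) = +0.069 V.

+0.069 V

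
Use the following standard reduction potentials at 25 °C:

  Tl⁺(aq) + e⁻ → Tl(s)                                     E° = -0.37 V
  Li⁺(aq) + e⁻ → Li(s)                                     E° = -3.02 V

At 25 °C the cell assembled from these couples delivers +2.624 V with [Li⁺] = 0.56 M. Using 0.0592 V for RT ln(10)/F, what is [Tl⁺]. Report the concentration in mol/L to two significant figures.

Tl⁺/Tl is the cathode, Li⁺/Li the anode: E°cell = +2.65 V, n = 1.
Overall reaction: Tl⁺(aq) + Li(s) → Tl(s) + Li⁺(aq); Q = [Li⁺]^1/[Tl⁺]^1.
From E = E° − (0.0592/n) log Q: log Q = (E° − E)·n/0.0592 = (+2.65 − (+2.624))·1/0.0592 = 0.4392.
So 1·log[Tl⁺] = 1·log(0.56) − log Q = -0.2518 − (0.4392) = -0.6910; [Tl⁺] = 10^(-0.6910) ≈ 0.20 M.

0.20 M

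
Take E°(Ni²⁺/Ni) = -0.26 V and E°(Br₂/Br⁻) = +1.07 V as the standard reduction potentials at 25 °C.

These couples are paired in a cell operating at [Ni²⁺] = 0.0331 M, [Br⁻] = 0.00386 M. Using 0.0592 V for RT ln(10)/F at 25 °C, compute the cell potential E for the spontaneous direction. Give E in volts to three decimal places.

Br₂/Br⁻ is the cathode (higher E°), Ni²⁺/Ni the anode: E°cell = +1.07 − (-0.26) = +1.33 V, n = 2.
Overall: Br₂(l) + Ni(s) → 2 Br⁻(aq) + Ni²⁺(aq)
Q = [Br⁻]^2·[Ni²⁺]; log Q = -6.307.
E = E° − (0.0592/n) log Q = +1.33 − (0.0592/2)(-6.307) = +1.517 V.

+1.517 V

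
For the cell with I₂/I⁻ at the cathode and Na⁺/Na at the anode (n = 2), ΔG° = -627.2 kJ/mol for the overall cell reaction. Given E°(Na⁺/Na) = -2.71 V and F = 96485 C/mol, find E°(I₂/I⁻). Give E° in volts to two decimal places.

+0.54 V

E°cell = −ΔG°/(nF) = −(-627.2×10³)/((2)(96485)) = +3.250 V.
Since I₂/I⁻ is the cathode and Na⁺/Na the anode, E°cell = E°(I₂/I⁻) − E°(Na⁺/Na).
So E°(I₂/I⁻) = E°cell + E°(Na⁺/Na) = +3.250 + (-2.71) = +0.54 V.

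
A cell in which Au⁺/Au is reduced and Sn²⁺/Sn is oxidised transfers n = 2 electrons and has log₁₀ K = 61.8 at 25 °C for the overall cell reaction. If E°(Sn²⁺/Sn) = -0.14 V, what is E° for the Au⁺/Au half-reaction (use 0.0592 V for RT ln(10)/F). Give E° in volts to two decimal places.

+1.69 V

E°cell = (0.0592/n)·log K = (0.0592/2)(61.8) = +1.829 V.
Since Au⁺/Au is the cathode and Sn²⁺/Sn the anode, E°cell = E°(Au⁺/Au) − E°(Sn²⁺/Sn).
So E°(Au⁺/Au) = E°cell + E°(Sn²⁺/Sn) = +1.829 + (-0.14) = +1.69 V.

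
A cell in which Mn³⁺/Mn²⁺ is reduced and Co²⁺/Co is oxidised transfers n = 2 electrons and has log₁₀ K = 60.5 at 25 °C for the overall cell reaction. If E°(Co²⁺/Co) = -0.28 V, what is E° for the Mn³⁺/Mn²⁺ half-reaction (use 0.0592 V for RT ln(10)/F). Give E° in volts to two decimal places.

E°cell = (0.0592/n)·log K = (0.0592/2)(60.5) = +1.791 V.
Since Mn³⁺/Mn²⁺ is the cathode and Co²⁺/Co the anode, E°cell = E°(Mn³⁺/Mn²⁺) − E°(Co²⁺/Co).
So E°(Mn³⁺/Mn²⁺) = E°cell + E°(Co²⁺/Co) = +1.791 + (-0.28) = +1.51 V.

+1.51 V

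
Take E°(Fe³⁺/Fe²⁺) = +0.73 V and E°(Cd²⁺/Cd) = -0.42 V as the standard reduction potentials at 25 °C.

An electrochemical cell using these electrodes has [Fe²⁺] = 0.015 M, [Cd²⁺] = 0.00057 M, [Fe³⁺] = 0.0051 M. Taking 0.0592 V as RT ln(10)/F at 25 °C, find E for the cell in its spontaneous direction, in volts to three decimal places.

Fe³⁺/Fe²⁺ is the cathode (higher E°), Cd²⁺/Cd the anode: E°cell = +0.73 − (-0.42) = +1.15 V, n = 2.
Overall: 2 Fe³⁺(aq) + Cd(s) → 2 Fe²⁺(aq) + Cd²⁺(aq)
Q = [Fe²⁺]^2·[Cd²⁺] / ([Fe³⁺]^2); log Q = -2.307.
E = E° − (0.0592/n) log Q = +1.15 − (0.0592/2)(-2.307) = +1.218 V.

+1.218 V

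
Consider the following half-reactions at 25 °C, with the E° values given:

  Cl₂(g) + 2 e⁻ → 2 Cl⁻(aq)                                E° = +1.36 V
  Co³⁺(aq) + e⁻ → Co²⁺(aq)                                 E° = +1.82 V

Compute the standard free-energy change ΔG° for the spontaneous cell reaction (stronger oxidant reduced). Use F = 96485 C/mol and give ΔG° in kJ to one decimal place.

Co³⁺/Co²⁺ (E° = +1.82 V) is the cathode; Cl₂/Cl⁻ (E° = +1.36 V) is the anode, so E°cell = +0.46 V.
Balancing electrons gives n = 2 (lcm of 1 and 2).
ΔG° = −nFE° = −(2)(96485)(+0.46) = -88,766 J = -88.8 kJ.

-88.8 kJ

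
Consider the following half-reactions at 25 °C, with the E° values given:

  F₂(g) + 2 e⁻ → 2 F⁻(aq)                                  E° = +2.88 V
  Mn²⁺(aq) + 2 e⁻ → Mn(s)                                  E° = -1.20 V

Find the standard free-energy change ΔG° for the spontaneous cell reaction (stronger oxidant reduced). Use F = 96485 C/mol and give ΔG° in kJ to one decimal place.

-787.3 kJ

F₂/F⁻ (E° = +2.88 V) is the cathode; Mn²⁺/Mn (E° = -1.20 V) is the anode, so E°cell = +4.08 V.
Balancing electrons gives n = 2 (lcm of 2 and 2).
ΔG° = −nFE° = −(2)(96485)(+4.08) = -787,318 J = -787.3 kJ.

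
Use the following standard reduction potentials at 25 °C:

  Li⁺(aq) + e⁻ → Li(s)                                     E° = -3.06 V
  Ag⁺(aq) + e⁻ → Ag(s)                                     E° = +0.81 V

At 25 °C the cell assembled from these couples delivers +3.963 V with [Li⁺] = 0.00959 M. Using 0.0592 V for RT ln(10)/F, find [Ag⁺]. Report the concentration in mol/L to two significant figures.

0.36 M

Ag⁺/Ag is the cathode, Li⁺/Li the anode: E°cell = +3.87 V, n = 1.
Overall reaction: Ag⁺(aq) + Li(s) → Ag(s) + Li⁺(aq); Q = [Li⁺]^1/[Ag⁺]^1.
From E = E° − (0.0592/n) log Q: log Q = (E° − E)·n/0.0592 = (+3.87 − (+3.963))·1/0.0592 = -1.5709.
So 1·log[Ag⁺] = 1·log(0.00959) − log Q = -2.0182 − (-1.5709) = -0.4473; [Ag⁺] = 10^(-0.4473) ≈ 0.36 M.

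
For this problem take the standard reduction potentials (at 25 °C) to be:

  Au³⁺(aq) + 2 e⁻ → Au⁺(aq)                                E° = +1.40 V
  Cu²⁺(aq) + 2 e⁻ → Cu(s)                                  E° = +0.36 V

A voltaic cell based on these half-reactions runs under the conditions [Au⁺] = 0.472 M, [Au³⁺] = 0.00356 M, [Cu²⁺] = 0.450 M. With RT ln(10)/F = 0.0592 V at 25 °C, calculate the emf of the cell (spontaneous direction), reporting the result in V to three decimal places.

+0.987 V

Au³⁺/Au⁺ is the cathode (higher E°), Cu²⁺/Cu the anode: E°cell = +1.40 − (+0.36) = +1.04 V, n = 2.
Overall: Au³⁺(aq) + Cu(s) → Au⁺(aq) + Cu²⁺(aq)
Q = [Au⁺]·[Cu²⁺] / ([Au³⁺]); log Q = 1.776.
E = E° − (0.0592/n) log Q = +1.04 − (0.0592/2)(1.776) = +0.987 V.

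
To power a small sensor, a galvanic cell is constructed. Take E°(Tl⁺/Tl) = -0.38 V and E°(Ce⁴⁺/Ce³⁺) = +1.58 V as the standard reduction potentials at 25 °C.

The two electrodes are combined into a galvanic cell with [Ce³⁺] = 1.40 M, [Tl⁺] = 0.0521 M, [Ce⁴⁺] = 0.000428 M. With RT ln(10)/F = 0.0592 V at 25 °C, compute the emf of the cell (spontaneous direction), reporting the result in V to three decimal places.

Ce⁴⁺/Ce³⁺ is the cathode (higher E°), Tl⁺/Tl the anode: E°cell = +1.58 − (-0.38) = +1.96 V, n = 1.
Overall: Ce⁴⁺(aq) + Tl(s) → Ce³⁺(aq) + Tl⁺(aq)
Q = [Ce³⁺]·[Tl⁺] / ([Ce⁴⁺]); log Q = 2.232.
E = E° − (0.0592/n) log Q = +1.96 − (0.0592/1)(2.232) = +1.828 V.

+1.828 V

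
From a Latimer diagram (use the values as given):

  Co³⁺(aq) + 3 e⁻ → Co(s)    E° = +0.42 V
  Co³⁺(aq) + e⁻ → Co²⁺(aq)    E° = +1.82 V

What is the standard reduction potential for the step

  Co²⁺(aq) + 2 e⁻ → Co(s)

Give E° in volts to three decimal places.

Sequential free energies add, so n₃E°₃ = n₁E°₁ + n₂E°₂.
With n₃ = 3, and the known step contributing 1×(+1.82) V, the unknown satisfies 2·E° = 3×(+0.42) − 1×(+1.82) = -0.560.
E° = -0.560 / 2 = -0.280 V.

-0.280 V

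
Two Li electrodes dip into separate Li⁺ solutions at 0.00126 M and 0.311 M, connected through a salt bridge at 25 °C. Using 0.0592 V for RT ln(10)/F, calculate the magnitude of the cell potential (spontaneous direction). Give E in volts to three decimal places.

For a concentration cell E°cell = 0. The 0.311 M side is the cathode (reduction is favoured where [Li⁺] is higher).
With n = 1, E = −(0.0592/1) log([Li⁺]ₐₙ/[Li⁺]꜀ₐₜ) = −(0.0592/1) log(0.00126/0.311) = −(0.0592/1)(-2.392) = +0.142 V.

+0.142 V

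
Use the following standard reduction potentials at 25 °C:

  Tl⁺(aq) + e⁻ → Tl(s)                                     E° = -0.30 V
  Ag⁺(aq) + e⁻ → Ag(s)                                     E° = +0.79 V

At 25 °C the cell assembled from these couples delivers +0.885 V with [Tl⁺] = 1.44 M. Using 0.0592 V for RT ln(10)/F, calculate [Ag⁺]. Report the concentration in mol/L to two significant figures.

Ag⁺/Ag is the cathode, Tl⁺/Tl the anode: E°cell = +1.09 V, n = 1.
Overall reaction: Ag⁺(aq) + Tl(s) → Ag(s) + Tl⁺(aq); Q = [Tl⁺]^1/[Ag⁺]^1.
From E = E° − (0.0592/n) log Q: log Q = (E° − E)·n/0.0592 = (+1.09 − (+0.885))·1/0.0592 = 3.4628.
So 1·log[Ag⁺] = 1·log(1.44) − log Q = 0.1584 − (3.4628) = -3.3044; [Ag⁺] = 10^(-3.3044) ≈ 0.00050 M.

0.00050 M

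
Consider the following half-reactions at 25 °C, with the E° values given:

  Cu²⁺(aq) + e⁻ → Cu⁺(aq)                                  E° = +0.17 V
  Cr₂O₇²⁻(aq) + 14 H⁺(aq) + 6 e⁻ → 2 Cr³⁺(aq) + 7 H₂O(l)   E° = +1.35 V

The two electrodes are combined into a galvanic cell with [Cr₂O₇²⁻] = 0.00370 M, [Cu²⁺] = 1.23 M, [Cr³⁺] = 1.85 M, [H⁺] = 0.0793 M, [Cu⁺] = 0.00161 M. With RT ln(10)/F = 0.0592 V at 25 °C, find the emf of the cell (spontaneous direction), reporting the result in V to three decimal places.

Cr₂O₇²⁻/Cr³⁺ is the cathode (higher E°), Cu²⁺/Cu⁺ the anode: E°cell = +1.35 − (+0.17) = +1.18 V, n = 6.
Overall: Cr₂O₇²⁻(aq) + 14 H⁺(aq) + 6 Cu⁺(aq) → 2 Cr³⁺(aq) + 7 H₂O(l) + 6 Cu²⁺(aq)
Q = [Cr³⁺]^2·[Cu²⁺]^6 / ([Cr₂O₇²⁻]·[H⁺]^14·[Cu⁺]^6); log Q = 35.675.
E = E° − (0.0592/n) log Q = +1.18 − (0.0592/6)(35.675) = +0.828 V.

+0.828 V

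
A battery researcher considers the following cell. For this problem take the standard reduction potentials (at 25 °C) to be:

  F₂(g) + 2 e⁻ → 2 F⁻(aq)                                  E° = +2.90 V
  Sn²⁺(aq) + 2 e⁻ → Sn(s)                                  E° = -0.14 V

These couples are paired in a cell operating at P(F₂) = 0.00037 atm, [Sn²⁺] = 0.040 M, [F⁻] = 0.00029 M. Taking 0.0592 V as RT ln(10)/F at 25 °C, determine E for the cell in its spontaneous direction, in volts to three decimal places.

F₂/F⁻ is the cathode (higher E°), Sn²⁺/Sn the anode: E°cell = +2.90 − (-0.14) = +3.04 V, n = 2.
Overall: F₂(g) + Sn(s) → 2 F⁻(aq) + Sn²⁺(aq)
Q = [F⁻]^2·[Sn²⁺] / (P(F₂)); log Q = -5.041.
E = E° − (0.0592/n) log Q = +3.04 − (0.0592/2)(-5.041) = +3.189 V.

+3.189 V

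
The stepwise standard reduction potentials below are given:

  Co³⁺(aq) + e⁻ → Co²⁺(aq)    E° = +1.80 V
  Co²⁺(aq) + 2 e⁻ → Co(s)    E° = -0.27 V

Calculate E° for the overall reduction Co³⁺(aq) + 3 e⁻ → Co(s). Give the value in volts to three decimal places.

Since ΔG° = −nFE° is additive over sequential reductions, n₃E°₃ = n₁E°₁ + n₂E°₂.
E°₃ = (1×+1.80 + 2×-0.27) / 3 = (+1.260) / 3 = +0.420 V.

+0.420 V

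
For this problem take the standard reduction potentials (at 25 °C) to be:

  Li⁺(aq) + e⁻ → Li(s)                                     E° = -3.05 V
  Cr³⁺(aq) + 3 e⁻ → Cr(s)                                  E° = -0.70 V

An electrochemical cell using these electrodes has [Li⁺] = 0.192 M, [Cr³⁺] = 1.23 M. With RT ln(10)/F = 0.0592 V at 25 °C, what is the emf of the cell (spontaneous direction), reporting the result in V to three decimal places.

Cr³⁺/Cr is the cathode (higher E°), Li⁺/Li the anode: E°cell = -0.70 − (-3.05) = +2.35 V, n = 3.
Overall: Cr³⁺(aq) + 3 Li(s) → Cr(s) + 3 Li⁺(aq)
Q = [Li⁺]^3 / ([Cr³⁺]); log Q = -2.240.
E = E° − (0.0592/n) log Q = +2.35 − (0.0592/3)(-2.240) = +2.394 V.

+2.394 V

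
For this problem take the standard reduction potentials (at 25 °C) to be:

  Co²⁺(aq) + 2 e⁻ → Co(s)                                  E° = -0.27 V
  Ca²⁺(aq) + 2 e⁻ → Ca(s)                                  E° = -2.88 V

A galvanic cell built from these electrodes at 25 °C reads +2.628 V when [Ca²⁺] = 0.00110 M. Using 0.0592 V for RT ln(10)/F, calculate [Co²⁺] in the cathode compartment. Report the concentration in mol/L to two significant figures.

0.0045 M

Co²⁺/Co is the cathode, Ca²⁺/Ca the anode: E°cell = +2.61 V, n = 2.
Overall reaction: Co²⁺(aq) + Ca(s) → Co(s) + Ca²⁺(aq); Q = [Ca²⁺]^1/[Co²⁺]^1.
From E = E° − (0.0592/n) log Q: log Q = (E° − E)·n/0.0592 = (+2.61 − (+2.628))·2/0.0592 = -0.6081.
So 1·log[Co²⁺] = 1·log(0.0011) − log Q = -2.9586 − (-0.6081) = -2.3505; [Co²⁺] = 10^(-2.3505) ≈ 0.0045 M.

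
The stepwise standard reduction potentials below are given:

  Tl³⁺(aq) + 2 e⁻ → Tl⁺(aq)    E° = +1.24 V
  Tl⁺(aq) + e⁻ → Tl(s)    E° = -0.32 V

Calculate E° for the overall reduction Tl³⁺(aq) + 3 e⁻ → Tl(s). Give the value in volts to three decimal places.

Adding the free-energy changes (−nFE°) of the two steps gives −n₃FE°₃ = −n₁FE°₁ − n₂FE°₂.
E°₃ = (2×+1.24 + 1×-0.32) / 3 = (+2.160) / 3 = +0.720 V.

+0.720 V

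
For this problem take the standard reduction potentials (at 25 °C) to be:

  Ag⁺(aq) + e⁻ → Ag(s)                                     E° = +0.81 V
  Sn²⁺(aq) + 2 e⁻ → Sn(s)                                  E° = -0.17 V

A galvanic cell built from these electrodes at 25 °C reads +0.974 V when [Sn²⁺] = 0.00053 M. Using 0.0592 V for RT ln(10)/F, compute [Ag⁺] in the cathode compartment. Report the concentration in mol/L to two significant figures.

0.018 M

Ag⁺/Ag is the cathode, Sn²⁺/Sn the anode: E°cell = +0.98 V, n = 2.
Overall reaction: 2 Ag⁺(aq) + Sn(s) → 2 Ag(s) + Sn²⁺(aq); Q = [Sn²⁺]^1/[Ag⁺]^2.
From E = E° − (0.0592/n) log Q: log Q = (E° − E)·n/0.0592 = (+0.98 − (+0.974))·2/0.0592 = 0.2027.
So 2·log[Ag⁺] = 1·log(0.00053) − log Q = -3.2757 − (0.2027) = -3.4784; log[Ag⁺] = -3.4784 / 2 = -1.7392; [Ag⁺] = 10^(-1.7392) ≈ 0.018 M.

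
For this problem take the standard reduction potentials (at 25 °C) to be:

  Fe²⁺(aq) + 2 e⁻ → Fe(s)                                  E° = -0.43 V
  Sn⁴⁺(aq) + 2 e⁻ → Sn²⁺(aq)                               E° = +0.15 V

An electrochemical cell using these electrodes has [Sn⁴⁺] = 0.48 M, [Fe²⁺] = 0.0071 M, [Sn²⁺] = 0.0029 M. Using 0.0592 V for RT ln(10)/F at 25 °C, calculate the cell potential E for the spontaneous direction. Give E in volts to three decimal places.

Sn⁴⁺/Sn²⁺ is the cathode (higher E°), Fe²⁺/Fe the anode: E°cell = +0.15 − (-0.43) = +0.58 V, n = 2.
Overall: Sn⁴⁺(aq) + Fe(s) → Sn²⁺(aq) + Fe²⁺(aq)
Q = [Sn²⁺]·[Fe²⁺] / ([Sn⁴⁺]); log Q = -4.368.
E = E° − (0.0592/n) log Q = +0.58 − (0.0592/2)(-4.368) = +0.709 V.

+0.709 V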